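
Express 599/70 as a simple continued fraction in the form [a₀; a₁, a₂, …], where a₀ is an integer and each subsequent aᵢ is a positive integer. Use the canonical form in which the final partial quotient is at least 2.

⌊599/70⌋ = 8, remainder 39
⌊70/39⌋ = 1, remainder 31
⌊39/31⌋ = 1, remainder 8
⌊31/8⌋ = 3, remainder 7
⌊8/7⌋ = 1, remainder 1
⌊7/1⌋ = 7, remainder 0

[8; 1, 1, 3, 1, 7]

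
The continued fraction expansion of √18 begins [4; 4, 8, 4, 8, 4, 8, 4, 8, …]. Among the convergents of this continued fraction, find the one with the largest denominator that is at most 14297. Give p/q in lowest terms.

19601/4620

List convergents until the denominator exceeds the bound:
a_0 = 4: 4/1  (≤ bound)
a_1 = 4: 17/4  (≤ bound)
a_2 = 8: 140/33  (≤ bound)
a_3 = 4: 577/136  (≤ bound)
a_4 = 8: 4756/1121  (≤ bound)
a_5 = 4: 19601/4620  (≤ bound)
a_6 = 8: 161564/38081  (> 14297, stop)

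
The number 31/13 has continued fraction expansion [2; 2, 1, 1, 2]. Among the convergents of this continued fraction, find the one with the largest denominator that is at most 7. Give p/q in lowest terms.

12/5

a_0 = 2: 2/1  (≤ bound)
a_1 = 2: 5/2  (≤ bound)
a_2 = 1: 7/3  (≤ bound)
a_3 = 1: 12/5  (≤ bound)
a_4 = 2: 31/13  (> 7, stop)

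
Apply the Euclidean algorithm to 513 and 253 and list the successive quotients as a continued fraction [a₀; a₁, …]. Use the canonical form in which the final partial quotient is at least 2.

[2; 36, 7]

513 ÷ 253 → quotient 2, remainder 7
253 ÷ 7 → quotient 36, remainder 1
7 ÷ 1 → quotient 7, remainder 0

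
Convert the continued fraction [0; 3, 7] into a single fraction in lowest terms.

Starting at the tail and folding back:
Start with 7.
3 + 1/(7/1) = 3 + 1/7 = 22/7
0 + 1/(22/7) = 0 + 7/22 = 7/22

7/22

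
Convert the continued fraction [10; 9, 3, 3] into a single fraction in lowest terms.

a_0 = 10: 10/1
a_1 = 9: 91/9
a_2 = 3: 283/28
a_3 = 3: 940/93

940/93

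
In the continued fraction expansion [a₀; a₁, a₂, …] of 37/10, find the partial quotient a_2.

2

Apply division with remainder until the remainder is 0:
37 ÷ 10 → quotient 3, remainder 7
10 ÷ 7 → quotient 1, remainder 3
7 ÷ 3 → quotient 2, remainder 1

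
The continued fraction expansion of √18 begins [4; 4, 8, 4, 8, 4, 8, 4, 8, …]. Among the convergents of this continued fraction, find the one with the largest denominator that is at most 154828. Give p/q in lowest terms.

161564/38081

a_0 = 4: 4/1  (≤ bound)
a_1 = 4: 17/4  (≤ bound)
a_2 = 8: 140/33  (≤ bound)
a_3 = 4: 577/136  (≤ bound)
a_4 = 8: 4756/1121  (≤ bound)
a_5 = 4: 19601/4620  (≤ bound)
a_6 = 8: 161564/38081  (≤ bound)
a_7 = 4: 665857/156944  (> 154828, stop)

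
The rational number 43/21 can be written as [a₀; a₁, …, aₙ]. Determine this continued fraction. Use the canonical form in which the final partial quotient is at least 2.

[2; 21]

43 = 2·21 + 1, so a_0 = 2
21 = 21·1 + 0, so a_1 = 21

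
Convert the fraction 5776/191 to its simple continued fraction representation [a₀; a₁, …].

Repeatedly divide and take the remainder:
5776 = 30·191 + 46, so a_0 = 30
191 = 4·46 + 7, so a_1 = 4
46 = 6·7 + 4, so a_2 = 6
7 = 1·4 + 3, so a_3 = 1
4 = 1·3 + 1, so a_4 = 1
3 = 3·1 + 0, so a_5 = 3

[30; 4, 6, 1, 1, 3]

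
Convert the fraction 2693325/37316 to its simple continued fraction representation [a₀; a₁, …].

[72; 5, 1, 2, 10, 3, 1, 51]

2693325 = 72·37316 + 6573, so a_0 = 72
37316 = 5·6573 + 4451, so a_1 = 5
6573 = 1·4451 + 2122, so a_2 = 1
4451 = 2·2122 + 207, so a_3 = 2
2122 = 10·207 + 52, so a_4 = 10
207 = 3·52 + 51, so a_5 = 3
52 = 1·51 + 1, so a_6 = 1
51 = 51·1 + 0, so a_7 = 51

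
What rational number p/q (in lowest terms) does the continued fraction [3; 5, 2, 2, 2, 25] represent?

Collapse the nested fraction from the inside out:
Start with 25.
2 + 1/(25/1) = 2 + 1/25 = 51/25
2 + 1/(51/25) = 2 + 25/51 = 127/51
2 + 1/(127/51) = 2 + 51/127 = 305/127
5 + 1/(305/127) = 5 + 127/305 = 1652/305
3 + 1/(1652/305) = 3 + 305/1652 = 5261/1652

5261/1652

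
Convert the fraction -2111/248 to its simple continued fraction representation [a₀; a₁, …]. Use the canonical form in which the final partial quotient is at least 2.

[-9; 2, 20, 6]

-2111 = -9·248 + 121, so a_0 = -9
248 = 2·121 + 6, so a_1 = 2
121 = 20·6 + 1, so a_2 = 20
6 = 6·1 + 0, so a_3 = 6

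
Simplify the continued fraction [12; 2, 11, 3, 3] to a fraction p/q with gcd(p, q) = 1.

Start with 3.
3 + 1/(3/1) = 3 + 1/3 = 10/3
11 + 1/(10/3) = 11 + 3/10 = 113/10
2 + 1/(113/10) = 2 + 10/113 = 236/113
12 + 1/(236/113) = 12 + 113/236 = 2945/236

2945/236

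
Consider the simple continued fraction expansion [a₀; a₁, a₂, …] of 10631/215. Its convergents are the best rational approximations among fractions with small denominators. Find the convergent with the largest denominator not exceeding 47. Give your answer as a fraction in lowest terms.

2324/47

List convergents until the denominator exceeds the bound:
a_0 = 49: 49/1  (≤ bound)
a_1 = 2: 99/2  (≤ bound)
a_2 = 4: 445/9  (≤ bound)
a_3 = 5: 2324/47  (≤ bound)
a_4 = 1: 2769/56  (> 47, stop)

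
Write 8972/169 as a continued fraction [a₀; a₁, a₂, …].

Run the Euclidean algorithm, recording each quotient:
8972 = 53·169 + 15, so a_0 = 53
169 = 11·15 + 4, so a_1 = 11
15 = 3·4 + 3, so a_2 = 3
4 = 1·3 + 1, so a_3 = 1
3 = 3·1 + 0, so a_4 = 3

[53; 11, 3, 1, 3]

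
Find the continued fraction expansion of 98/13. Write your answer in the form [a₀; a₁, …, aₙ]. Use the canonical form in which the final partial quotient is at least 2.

98 ÷ 13 → quotient 7, remainder 7
13 ÷ 7 → quotient 1, remainder 6
7 ÷ 6 → quotient 1, remainder 1
6 ÷ 1 → quotient 6, remainder 0

[7; 1, 1, 6]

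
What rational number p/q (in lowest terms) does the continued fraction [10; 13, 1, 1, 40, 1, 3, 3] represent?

a_0 = 10: 10/1
a_1 = 13: 131/13
a_2 = 1: 141/14
a_3 = 1: 272/27
a_4 = 40: 11021/1094
a_5 = 1: 11293/1121
a_6 = 3: 44900/4457
a_7 = 3: 145993/14492

145993/14492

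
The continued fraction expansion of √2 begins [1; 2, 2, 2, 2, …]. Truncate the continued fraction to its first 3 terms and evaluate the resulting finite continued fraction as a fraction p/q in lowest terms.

Compute successive convergents:
a_0 = 1: 1/1
a_1 = 2: 3/2
a_2 = 2: 7/5

7/5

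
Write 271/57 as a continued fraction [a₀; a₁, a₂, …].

⌊271/57⌋ = 4, remainder 43
⌊57/43⌋ = 1, remainder 14
⌊43/14⌋ = 3, remainder 1
⌊14/1⌋ = 14, remainder 0

[4; 1, 3, 14]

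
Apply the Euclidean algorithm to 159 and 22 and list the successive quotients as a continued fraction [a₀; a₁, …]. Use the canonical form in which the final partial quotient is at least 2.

[7; 4, 2, 2]

Repeatedly divide and take the remainder:
159 ÷ 22 → quotient 7, remainder 5
22 ÷ 5 → quotient 4, remainder 2
5 ÷ 2 → quotient 2, remainder 1
2 ÷ 1 → quotient 2, remainder 0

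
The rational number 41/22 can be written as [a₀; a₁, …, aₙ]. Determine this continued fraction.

[1; 1, 6, 3]

41 = 1·22 + 19, so a_0 = 1
22 = 1·19 + 3, so a_1 = 1
19 = 6·3 + 1, so a_2 = 6
3 = 3·1 + 0, so a_3 = 3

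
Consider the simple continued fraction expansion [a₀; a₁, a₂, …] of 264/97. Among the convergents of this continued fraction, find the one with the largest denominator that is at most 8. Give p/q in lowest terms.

19/7

List convergents until the denominator exceeds the bound:
a_0 = 2: 2/1  (≤ bound)
a_1 = 1: 3/1  (≤ bound)
a_2 = 2: 8/3  (≤ bound)
a_3 = 1: 11/4  (≤ bound)
a_4 = 1: 19/7  (≤ bound)
a_5 = 2: 49/18  (> 8, stop)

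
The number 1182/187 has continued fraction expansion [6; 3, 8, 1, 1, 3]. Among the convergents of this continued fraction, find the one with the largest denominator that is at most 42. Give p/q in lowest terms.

177/28

List convergents until the denominator exceeds the bound:
a_0 = 6: 6/1  (≤ bound)
a_1 = 3: 19/3  (≤ bound)
a_2 = 8: 158/25  (≤ bound)
a_3 = 1: 177/28  (≤ bound)
a_4 = 1: 335/53  (> 42, stop)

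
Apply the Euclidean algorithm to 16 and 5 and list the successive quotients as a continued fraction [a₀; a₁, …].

Apply division with remainder until the remainder is 0:
16 = 3·5 + 1, so a_0 = 3
5 = 5·1 + 0, so a_1 = 5

[3; 5]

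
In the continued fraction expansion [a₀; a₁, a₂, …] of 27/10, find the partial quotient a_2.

2

Repeatedly divide and take the remainder:
27 = 2·10 + 7, so a_0 = 2
10 = 1·7 + 3, so a_1 = 1
7 = 2·3 + 1, so a_2 = 2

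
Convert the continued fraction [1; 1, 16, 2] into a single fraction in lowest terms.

68/35

Start with 2.
16 + 1/(2/1) = 16 + 1/2 = 33/2
1 + 1/(33/2) = 1 + 2/33 = 35/33
1 + 1/(35/33) = 1 + 33/35 = 68/35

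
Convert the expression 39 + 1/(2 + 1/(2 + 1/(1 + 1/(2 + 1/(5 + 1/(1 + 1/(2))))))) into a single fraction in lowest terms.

a_0 = 39: 39/1
a_1 = 2: 79/2
a_2 = 2: 197/5
a_3 = 1: 276/7
a_4 = 2: 749/19
a_5 = 5: 4021/102
a_6 = 1: 4770/121
a_7 = 2: 13561/344

13561/344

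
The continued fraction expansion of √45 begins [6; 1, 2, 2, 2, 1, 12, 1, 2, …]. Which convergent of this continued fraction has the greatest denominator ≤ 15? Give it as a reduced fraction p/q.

a_0 = 6: 6/1  (≤ bound)
a_1 = 1: 7/1  (≤ bound)
a_2 = 2: 20/3  (≤ bound)
a_3 = 2: 47/7  (≤ bound)
a_4 = 2: 114/17  (> 15, stop)

47/7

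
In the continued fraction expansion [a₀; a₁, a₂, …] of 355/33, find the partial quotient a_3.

8

355 ÷ 33 → quotient 10, remainder 25
33 ÷ 25 → quotient 1, remainder 8
25 ÷ 8 → quotient 3, remainder 1
8 ÷ 1 → quotient 8, remainder 0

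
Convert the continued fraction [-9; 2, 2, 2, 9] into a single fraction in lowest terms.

Start with 9.
2 + 1/(9/1) = 2 + 1/9 = 19/9
2 + 1/(19/9) = 2 + 9/19 = 47/19
2 + 1/(47/19) = 2 + 19/47 = 113/47
-9 + 1/(113/47) = -9 + 47/113 = -970/113

-970/113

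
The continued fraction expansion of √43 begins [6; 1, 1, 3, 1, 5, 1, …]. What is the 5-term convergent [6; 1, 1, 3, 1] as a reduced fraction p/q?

Starting at the tail and folding back:
Start with 1.
3 + 1/(1/1) = 3 + 1/1 = 4/1
1 + 1/(4/1) = 1 + 1/4 = 5/4
1 + 1/(5/4) = 1 + 4/5 = 9/5
6 + 1/(9/5) = 6 + 5/9 = 59/9

59/9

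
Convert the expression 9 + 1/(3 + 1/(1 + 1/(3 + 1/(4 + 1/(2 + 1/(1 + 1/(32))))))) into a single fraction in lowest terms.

62701/6767

Start with 32.
1 + 1/(32/1) = 1 + 1/32 = 33/32
2 + 1/(33/32) = 2 + 32/33 = 98/33
4 + 1/(98/33) = 4 + 33/98 = 425/98
3 + 1/(425/98) = 3 + 98/425 = 1373/425
1 + 1/(1373/425) = 1 + 425/1373 = 1798/1373
3 + 1/(1798/1373) = 3 + 1373/1798 = 6767/1798
9 + 1/(6767/1798) = 9 + 1798/6767 = 62701/6767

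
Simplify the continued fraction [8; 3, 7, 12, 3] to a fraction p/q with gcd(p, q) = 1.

Use the convergent recurrence hₖ = aₖ·hₖ₋₁ + hₖ₋₂ (and likewise for the denominators kₖ):
a_0 = 8: 8/1
a_1 = 3: 25/3
a_2 = 7: 183/22
a_3 = 12: 2221/267
a_4 = 3: 6846/823

6846/823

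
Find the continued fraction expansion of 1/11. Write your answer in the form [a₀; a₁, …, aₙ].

[0; 11]

Run the Euclidean algorithm, recording each quotient:
1 ÷ 11 → quotient 0, remainder 1
11 ÷ 1 → quotient 11, remainder 0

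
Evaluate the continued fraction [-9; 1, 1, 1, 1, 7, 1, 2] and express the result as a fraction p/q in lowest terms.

-1041/124

Build up convergents one term at a time:
a_0 = -9: -9/1
a_1 = 1: -8/1
a_2 = 1: -17/2
a_3 = 1: -25/3
a_4 = 1: -42/5
a_5 = 7: -319/38
a_6 = 1: -361/43
a_7 = 2: -1041/124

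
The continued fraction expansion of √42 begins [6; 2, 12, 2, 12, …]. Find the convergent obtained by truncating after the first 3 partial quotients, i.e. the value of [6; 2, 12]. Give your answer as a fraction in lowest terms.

162/25

Collapse the nested fraction from the inside out:
Start with 12.
2 + 1/(12/1) = 2 + 1/12 = 25/12
6 + 1/(25/12) = 6 + 12/25 = 162/25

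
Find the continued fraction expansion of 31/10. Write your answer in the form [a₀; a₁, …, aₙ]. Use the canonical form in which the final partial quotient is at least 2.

[3; 10]

31 ÷ 10 → quotient 3, remainder 1
10 ÷ 1 → quotient 10, remainder 0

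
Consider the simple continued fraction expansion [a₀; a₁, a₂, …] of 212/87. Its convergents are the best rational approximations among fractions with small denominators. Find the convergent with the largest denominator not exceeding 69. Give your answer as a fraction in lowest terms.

39/16

a_0 = 2: 2/1  (≤ bound)
a_1 = 2: 5/2  (≤ bound)
a_2 = 3: 17/7  (≤ bound)
a_3 = 2: 39/16  (≤ bound)
a_4 = 5: 212/87  (> 69, stop)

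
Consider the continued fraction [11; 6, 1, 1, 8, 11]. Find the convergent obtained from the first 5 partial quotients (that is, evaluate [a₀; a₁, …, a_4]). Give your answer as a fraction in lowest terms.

1238/111

Start with 8.
1 + 1/(8/1) = 1 + 1/8 = 9/8
1 + 1/(9/8) = 1 + 8/9 = 17/9
6 + 1/(17/9) = 6 + 9/17 = 111/17
11 + 1/(111/17) = 11 + 17/111 = 1238/111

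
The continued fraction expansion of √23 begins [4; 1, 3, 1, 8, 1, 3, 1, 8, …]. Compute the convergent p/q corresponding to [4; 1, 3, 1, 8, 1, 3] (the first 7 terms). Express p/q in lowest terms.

Collapse the nested fraction from the inside out:
Start with 3.
1 + 1/(3/1) = 1 + 1/3 = 4/3
8 + 1/(4/3) = 8 + 3/4 = 35/4
1 + 1/(35/4) = 1 + 4/35 = 39/35
3 + 1/(39/35) = 3 + 35/39 = 152/39
1 + 1/(152/39) = 1 + 39/152 = 191/152
4 + 1/(191/152) = 4 + 152/191 = 916/191

916/191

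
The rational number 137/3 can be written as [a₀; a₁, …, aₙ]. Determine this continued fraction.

[45; 1, 2]

⌊137/3⌋ = 45, remainder 2
⌊3/2⌋ = 1, remainder 1
⌊2/1⌋ = 2, remainder 0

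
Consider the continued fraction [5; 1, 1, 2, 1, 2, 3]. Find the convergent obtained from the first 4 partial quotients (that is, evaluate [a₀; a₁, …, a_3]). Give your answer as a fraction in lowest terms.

28/5

Start with 2.
1 + 1/(2/1) = 1 + 1/2 = 3/2
1 + 1/(3/2) = 1 + 2/3 = 5/3
5 + 1/(5/3) = 5 + 3/5 = 28/5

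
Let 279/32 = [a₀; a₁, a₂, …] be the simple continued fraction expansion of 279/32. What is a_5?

4

Apply division with remainder until the remainder is 0:
279 ÷ 32 → quotient 8, remainder 23
32 ÷ 23 → quotient 1, remainder 9
23 ÷ 9 → quotient 2, remainder 5
9 ÷ 5 → quotient 1, remainder 4
5 ÷ 4 → quotient 1, remainder 1
4 ÷ 1 → quotient 4, remainder 0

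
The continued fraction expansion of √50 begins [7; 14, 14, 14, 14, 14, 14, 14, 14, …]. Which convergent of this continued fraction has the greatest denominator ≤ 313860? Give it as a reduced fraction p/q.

275807/39005

a_0 = 7: 7/1  (≤ bound)
a_1 = 14: 99/14  (≤ bound)
a_2 = 14: 1393/197  (≤ bound)
a_3 = 14: 19601/2772  (≤ bound)
a_4 = 14: 275807/39005  (≤ bound)
a_5 = 14: 3880899/548842  (> 313860, stop)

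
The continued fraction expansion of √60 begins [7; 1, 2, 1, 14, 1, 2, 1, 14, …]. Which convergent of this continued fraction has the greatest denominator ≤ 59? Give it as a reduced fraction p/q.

457/59

a_0 = 7: 7/1  (≤ bound)
a_1 = 1: 8/1  (≤ bound)
a_2 = 2: 23/3  (≤ bound)
a_3 = 1: 31/4  (≤ bound)
a_4 = 14: 457/59  (≤ bound)
a_5 = 1: 488/63  (> 59, stop)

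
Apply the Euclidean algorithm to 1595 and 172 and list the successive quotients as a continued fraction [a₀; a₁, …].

1595 ÷ 172 → quotient 9, remainder 47
172 ÷ 47 → quotient 3, remainder 31
47 ÷ 31 → quotient 1, remainder 16
31 ÷ 16 → quotient 1, remainder 15
16 ÷ 15 → quotient 1, remainder 1
15 ÷ 1 → quotient 15, remainder 0

[9; 3, 1, 1, 1, 15]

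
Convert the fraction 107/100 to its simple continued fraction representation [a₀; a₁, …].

[1; 14, 3, 2]

Repeatedly divide and take the remainder:
⌊107/100⌋ = 1, remainder 7
⌊100/7⌋ = 14, remainder 2
⌊7/2⌋ = 3, remainder 1
⌊2/1⌋ = 2, remainder 0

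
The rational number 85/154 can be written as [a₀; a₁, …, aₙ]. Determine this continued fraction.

[0; 1, 1, 4, 3, 5]

85 = 0·154 + 85, so a_0 = 0
154 = 1·85 + 69, so a_1 = 1
85 = 1·69 + 16, so a_2 = 1
69 = 4·16 + 5, so a_3 = 4
16 = 3·5 + 1, so a_4 = 3
5 = 5·1 + 0, so a_5 = 5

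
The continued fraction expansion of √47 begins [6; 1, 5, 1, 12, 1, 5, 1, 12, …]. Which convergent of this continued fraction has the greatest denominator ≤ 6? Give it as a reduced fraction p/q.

List convergents until the denominator exceeds the bound:
a_0 = 6: 6/1  (≤ bound)
a_1 = 1: 7/1  (≤ bound)
a_2 = 5: 41/6  (≤ bound)
a_3 = 1: 48/7  (> 6, stop)

41/6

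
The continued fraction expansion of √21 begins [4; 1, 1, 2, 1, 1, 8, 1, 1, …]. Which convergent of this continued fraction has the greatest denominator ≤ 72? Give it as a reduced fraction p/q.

a_0 = 4: 4/1  (≤ bound)
a_1 = 1: 5/1  (≤ bound)
a_2 = 1: 9/2  (≤ bound)
a_3 = 2: 23/5  (≤ bound)
a_4 = 1: 32/7  (≤ bound)
a_5 = 1: 55/12  (≤ bound)
a_6 = 8: 472/103  (> 72, stop)

55/12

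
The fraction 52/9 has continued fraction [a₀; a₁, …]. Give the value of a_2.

52 ÷ 9 → quotient 5, remainder 7
9 ÷ 7 → quotient 1, remainder 2
7 ÷ 2 → quotient 3, remainder 1

3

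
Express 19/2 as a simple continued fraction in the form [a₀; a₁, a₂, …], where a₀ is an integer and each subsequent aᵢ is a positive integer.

[9; 2]

⌊19/2⌋ = 9, remainder 1
⌊2/1⌋ = 2, remainder 0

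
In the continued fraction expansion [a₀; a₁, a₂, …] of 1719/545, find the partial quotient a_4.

1719 ÷ 545 → quotient 3, remainder 84
545 ÷ 84 → quotient 6, remainder 41
84 ÷ 41 → quotient 2, remainder 2
41 ÷ 2 → quotient 20, remainder 1
2 ÷ 1 → quotient 2, remainder 0

2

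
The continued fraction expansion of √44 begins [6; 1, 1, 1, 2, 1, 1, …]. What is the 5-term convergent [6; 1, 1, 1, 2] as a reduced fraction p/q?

53/8

Start with 2.
1 + 1/(2/1) = 1 + 1/2 = 3/2
1 + 1/(3/2) = 1 + 2/3 = 5/3
1 + 1/(5/3) = 1 + 3/5 = 8/5
6 + 1/(8/5) = 6 + 5/8 = 53/8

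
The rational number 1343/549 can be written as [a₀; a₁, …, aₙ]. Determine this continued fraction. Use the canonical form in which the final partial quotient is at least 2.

[2; 2, 4, 6, 1, 1, 4]

1343 = 2·549 + 245, so a_0 = 2
549 = 2·245 + 59, so a_1 = 2
245 = 4·59 + 9, so a_2 = 4
59 = 6·9 + 5, so a_3 = 6
9 = 1·5 + 4, so a_4 = 1
5 = 1·4 + 1, so a_5 = 1
4 = 4·1 + 0, so a_6 = 4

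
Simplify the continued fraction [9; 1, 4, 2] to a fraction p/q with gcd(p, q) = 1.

108/11

Start with 2.
4 + 1/(2/1) = 4 + 1/2 = 9/2
1 + 1/(9/2) = 1 + 2/9 = 11/9
9 + 1/(11/9) = 9 + 9/11 = 108/11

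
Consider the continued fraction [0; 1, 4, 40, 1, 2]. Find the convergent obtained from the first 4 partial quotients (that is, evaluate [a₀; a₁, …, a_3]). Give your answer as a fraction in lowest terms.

Compute successive convergents:
a_0 = 0: 0/1
a_1 = 1: 1/1
a_2 = 4: 4/5
a_3 = 40: 161/201

161/201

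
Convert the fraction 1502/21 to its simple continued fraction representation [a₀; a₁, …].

[71; 1, 1, 10]

Run the Euclidean algorithm, recording each quotient:
⌊1502/21⌋ = 71, remainder 11
⌊21/11⌋ = 1, remainder 10
⌊11/10⌋ = 1, remainder 1
⌊10/1⌋ = 10, remainder 0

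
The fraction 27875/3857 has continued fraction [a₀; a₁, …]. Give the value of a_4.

Repeatedly divide and take the remainder:
⌊27875/3857⌋ = 7, remainder 876
⌊3857/876⌋ = 4, remainder 353
⌊876/353⌋ = 2, remainder 170
⌊353/170⌋ = 2, remainder 13
⌊170/13⌋ = 13, remainder 1

13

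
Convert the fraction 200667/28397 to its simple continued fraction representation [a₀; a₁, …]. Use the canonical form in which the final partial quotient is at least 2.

⌊200667/28397⌋ = 7, remainder 1888
⌊28397/1888⌋ = 15, remainder 77
⌊1888/77⌋ = 24, remainder 40
⌊77/40⌋ = 1, remainder 37
⌊40/37⌋ = 1, remainder 3
⌊37/3⌋ = 12, remainder 1
⌊3/1⌋ = 3, remainder 0

[7; 15, 24, 1, 1, 12, 3]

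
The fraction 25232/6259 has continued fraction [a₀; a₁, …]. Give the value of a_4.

⌊25232/6259⌋ = 4, remainder 196
⌊6259/196⌋ = 31, remainder 183
⌊196/183⌋ = 1, remainder 13
⌊183/13⌋ = 14, remainder 1
⌊13/1⌋ = 13, remainder 0

13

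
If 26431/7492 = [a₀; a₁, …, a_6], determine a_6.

26431 ÷ 7492 → quotient 3, remainder 3955
7492 ÷ 3955 → quotient 1, remainder 3537
3955 ÷ 3537 → quotient 1, remainder 418
3537 ÷ 418 → quotient 8, remainder 193
418 ÷ 193 → quotient 2, remainder 32
193 ÷ 32 → quotient 6, remainder 1
32 ÷ 1 → quotient 32, remainder 0

32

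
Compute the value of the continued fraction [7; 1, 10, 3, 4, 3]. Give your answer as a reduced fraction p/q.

Start with 3.
4 + 1/(3/1) = 4 + 1/3 = 13/3
3 + 1/(13/3) = 3 + 3/13 = 42/13
10 + 1/(42/13) = 10 + 13/42 = 433/42
1 + 1/(433/42) = 1 + 42/433 = 475/433
7 + 1/(475/433) = 7 + 433/475 = 3758/475

3758/475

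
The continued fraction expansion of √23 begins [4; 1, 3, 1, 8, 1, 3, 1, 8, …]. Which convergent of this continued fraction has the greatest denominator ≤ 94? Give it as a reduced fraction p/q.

a_0 = 4: 4/1  (≤ bound)
a_1 = 1: 5/1  (≤ bound)
a_2 = 3: 19/4  (≤ bound)
a_3 = 1: 24/5  (≤ bound)
a_4 = 8: 211/44  (≤ bound)
a_5 = 1: 235/49  (≤ bound)
a_6 = 3: 916/191  (> 94, stop)

235/49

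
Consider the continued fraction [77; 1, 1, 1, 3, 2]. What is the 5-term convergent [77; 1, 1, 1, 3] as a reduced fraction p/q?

854/11

Use the convergent recurrence hₖ = aₖ·hₖ₋₁ + hₖ₋₂ (and likewise for the denominators kₖ):
a_0 = 77: 77/1
a_1 = 1: 78/1
a_2 = 1: 155/2
a_3 = 1: 233/3
a_4 = 3: 854/11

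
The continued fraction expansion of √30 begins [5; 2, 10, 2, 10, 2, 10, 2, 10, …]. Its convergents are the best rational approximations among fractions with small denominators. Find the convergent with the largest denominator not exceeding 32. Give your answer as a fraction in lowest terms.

List convergents until the denominator exceeds the bound:
a_0 = 5: 5/1  (≤ bound)
a_1 = 2: 11/2  (≤ bound)
a_2 = 10: 115/21  (≤ bound)
a_3 = 2: 241/44  (> 32, stop)

115/21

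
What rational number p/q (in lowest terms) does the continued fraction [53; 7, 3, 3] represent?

3879/73

a_0 = 53: 53/1
a_1 = 7: 372/7
a_2 = 3: 1169/22
a_3 = 3: 3879/73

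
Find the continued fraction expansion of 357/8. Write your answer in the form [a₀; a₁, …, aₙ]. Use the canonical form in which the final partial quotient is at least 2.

[44; 1, 1, 1, 2]

Run the Euclidean algorithm, recording each quotient:
⌊357/8⌋ = 44, remainder 5
⌊8/5⌋ = 1, remainder 3
⌊5/3⌋ = 1, remainder 2
⌊3/2⌋ = 1, remainder 1
⌊2/1⌋ = 2, remainder 0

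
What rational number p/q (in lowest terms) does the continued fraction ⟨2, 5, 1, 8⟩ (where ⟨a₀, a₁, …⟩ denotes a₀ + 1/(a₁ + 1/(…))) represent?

115/53

a_0 = 2: 2/1
a_1 = 5: 11/5
a_2 = 1: 13/6
a_3 = 8: 115/53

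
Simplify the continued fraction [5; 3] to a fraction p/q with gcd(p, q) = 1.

16/3

Build up convergents one term at a time:
a_0 = 5: 5/1
a_1 = 3: 16/3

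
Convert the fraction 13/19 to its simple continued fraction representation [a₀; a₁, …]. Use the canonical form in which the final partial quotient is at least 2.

13 ÷ 19 → quotient 0, remainder 13
19 ÷ 13 → quotient 1, remainder 6
13 ÷ 6 → quotient 2, remainder 1
6 ÷ 1 → quotient 6, remainder 0

[0; 1, 2, 6]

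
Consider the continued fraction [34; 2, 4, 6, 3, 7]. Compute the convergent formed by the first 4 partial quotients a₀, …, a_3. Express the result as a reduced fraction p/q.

Use the convergent recurrence hₖ = aₖ·hₖ₋₁ + hₖ₋₂ (and likewise for the denominators kₖ):
a_0 = 34: 34/1
a_1 = 2: 69/2
a_2 = 4: 310/9
a_3 = 6: 1929/56

1929/56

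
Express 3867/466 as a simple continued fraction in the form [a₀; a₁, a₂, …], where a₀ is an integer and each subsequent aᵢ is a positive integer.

[8; 3, 2, 1, 5, 8]

Run the Euclidean algorithm, recording each quotient:
⌊3867/466⌋ = 8, remainder 139
⌊466/139⌋ = 3, remainder 49
⌊139/49⌋ = 2, remainder 41
⌊49/41⌋ = 1, remainder 8
⌊41/8⌋ = 5, remainder 1
⌊8/1⌋ = 8, remainder 0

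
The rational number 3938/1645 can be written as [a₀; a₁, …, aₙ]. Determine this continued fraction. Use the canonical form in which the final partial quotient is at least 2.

[2; 2, 1, 1, 5, 1, 49]

⌊3938/1645⌋ = 2, remainder 648
⌊1645/648⌋ = 2, remainder 349
⌊648/349⌋ = 1, remainder 299
⌊349/299⌋ = 1, remainder 50
⌊299/50⌋ = 5, remainder 49
⌊50/49⌋ = 1, remainder 1
⌊49/1⌋ = 49, remainder 0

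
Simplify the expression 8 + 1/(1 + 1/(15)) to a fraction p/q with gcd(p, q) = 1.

143/16

Start with 15.
1 + 1/(15/1) = 1 + 1/15 = 16/15
8 + 1/(16/15) = 8 + 15/16 = 143/16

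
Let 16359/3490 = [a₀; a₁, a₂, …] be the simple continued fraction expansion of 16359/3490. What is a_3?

16359 = 4·3490 + 2399, so a_0 = 4
3490 = 1·2399 + 1091, so a_1 = 1
2399 = 2·1091 + 217, so a_2 = 2
1091 = 5·217 + 6, so a_3 = 5

5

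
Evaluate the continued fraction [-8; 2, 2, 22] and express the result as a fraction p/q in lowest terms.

Use the convergent recurrence hₖ = aₖ·hₖ₋₁ + hₖ₋₂ (and likewise for the denominators kₖ):
a_0 = -8: -8/1
a_1 = 2: -15/2
a_2 = 2: -38/5
a_3 = 22: -851/112

-851/112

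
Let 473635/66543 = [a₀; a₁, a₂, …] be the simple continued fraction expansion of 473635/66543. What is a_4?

Run the Euclidean algorithm, recording each quotient:
473635 = 7·66543 + 7834, so a_0 = 7
66543 = 8·7834 + 3871, so a_1 = 8
7834 = 2·3871 + 92, so a_2 = 2
3871 = 42·92 + 7, so a_3 = 42
92 = 13·7 + 1, so a_4 = 13

13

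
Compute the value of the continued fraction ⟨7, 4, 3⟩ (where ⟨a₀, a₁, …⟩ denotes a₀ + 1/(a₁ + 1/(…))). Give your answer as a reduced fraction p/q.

Start with 3.
4 + 1/(3/1) = 4 + 1/3 = 13/3
7 + 1/(13/3) = 7 + 3/13 = 94/13

94/13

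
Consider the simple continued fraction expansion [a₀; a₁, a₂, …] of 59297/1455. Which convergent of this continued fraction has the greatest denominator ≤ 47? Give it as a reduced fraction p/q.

163/4

a_0 = 40: 40/1  (≤ bound)
a_1 = 1: 41/1  (≤ bound)
a_2 = 3: 163/4  (≤ bound)
a_3 = 15: 2486/61  (> 47, stop)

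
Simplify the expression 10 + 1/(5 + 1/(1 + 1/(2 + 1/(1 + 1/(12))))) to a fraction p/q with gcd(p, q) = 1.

2981/293

Compute successive convergents:
a_0 = 10: 10/1
a_1 = 5: 51/5
a_2 = 1: 61/6
a_3 = 2: 173/17
a_4 = 1: 234/23
a_5 = 12: 2981/293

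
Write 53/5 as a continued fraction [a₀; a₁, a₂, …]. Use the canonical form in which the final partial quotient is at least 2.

[10; 1, 1, 2]

Run the Euclidean algorithm, recording each quotient:
53 ÷ 5 → quotient 10, remainder 3
5 ÷ 3 → quotient 1, remainder 2
3 ÷ 2 → quotient 1, remainder 1
2 ÷ 1 → quotient 2, remainder 0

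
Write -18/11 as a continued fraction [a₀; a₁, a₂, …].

[-2; 2, 1, 3]

Apply division with remainder until the remainder is 0:
-18 ÷ 11 → quotient -2, remainder 4
11 ÷ 4 → quotient 2, remainder 3
4 ÷ 3 → quotient 1, remainder 1
3 ÷ 1 → quotient 3, remainder 0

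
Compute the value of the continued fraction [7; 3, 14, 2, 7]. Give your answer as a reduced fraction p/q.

4879/666

a_0 = 7: 7/1
a_1 = 3: 22/3
a_2 = 14: 315/43
a_3 = 2: 652/89
a_4 = 7: 4879/666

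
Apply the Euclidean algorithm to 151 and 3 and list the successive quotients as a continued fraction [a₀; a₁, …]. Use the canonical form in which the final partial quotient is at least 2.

[50; 3]

Repeatedly divide and take the remainder:
151 = 50·3 + 1, so a_0 = 50
3 = 3·1 + 0, so a_1 = 3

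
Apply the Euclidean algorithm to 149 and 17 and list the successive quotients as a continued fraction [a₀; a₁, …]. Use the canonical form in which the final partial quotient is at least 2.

[8; 1, 3, 4]

149 ÷ 17 → quotient 8, remainder 13
17 ÷ 13 → quotient 1, remainder 4
13 ÷ 4 → quotient 3, remainder 1
4 ÷ 1 → quotient 4, remainder 0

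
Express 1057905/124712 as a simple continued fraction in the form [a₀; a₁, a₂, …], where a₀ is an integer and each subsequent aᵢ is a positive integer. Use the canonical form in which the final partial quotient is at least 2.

Run the Euclidean algorithm, recording each quotient:
⌊1057905/124712⌋ = 8, remainder 60209
⌊124712/60209⌋ = 2, remainder 4294
⌊60209/4294⌋ = 14, remainder 93
⌊4294/93⌋ = 46, remainder 16
⌊93/16⌋ = 5, remainder 13
⌊16/13⌋ = 1, remainder 3
⌊13/3⌋ = 4, remainder 1
⌊3/1⌋ = 3, remainder 0

[8; 2, 14, 46, 5, 1, 4, 3]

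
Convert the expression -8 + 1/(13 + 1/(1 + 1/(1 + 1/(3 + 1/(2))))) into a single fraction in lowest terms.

Use the convergent recurrence hₖ = aₖ·hₖ₋₁ + hₖ₋₂ (and likewise for the denominators kₖ):
a_0 = -8: -8/1
a_1 = 13: -103/13
a_2 = 1: -111/14
a_3 = 1: -214/27
a_4 = 3: -753/95
a_5 = 2: -1720/217

-1720/217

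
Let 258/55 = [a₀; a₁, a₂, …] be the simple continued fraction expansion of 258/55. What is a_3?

4

258 ÷ 55 → quotient 4, remainder 38
55 ÷ 38 → quotient 1, remainder 17
38 ÷ 17 → quotient 2, remainder 4
17 ÷ 4 → quotient 4, remainder 1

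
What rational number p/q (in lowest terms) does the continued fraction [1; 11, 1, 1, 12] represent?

Compute successive convergents:
a_0 = 1: 1/1
a_1 = 11: 12/11
a_2 = 1: 13/12
a_3 = 1: 25/23
a_4 = 12: 313/288

313/288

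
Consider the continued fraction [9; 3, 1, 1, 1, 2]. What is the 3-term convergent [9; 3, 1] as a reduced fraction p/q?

Start with 1.
3 + 1/(1/1) = 3 + 1/1 = 4/1
9 + 1/(4/1) = 9 + 1/4 = 37/4

37/4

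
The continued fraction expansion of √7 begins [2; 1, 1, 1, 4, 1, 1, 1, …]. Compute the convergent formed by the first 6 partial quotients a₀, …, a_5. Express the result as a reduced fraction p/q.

Compute successive convergents:
a_0 = 2: 2/1
a_1 = 1: 3/1
a_2 = 1: 5/2
a_3 = 1: 8/3
a_4 = 4: 37/14
a_5 = 1: 45/17

45/17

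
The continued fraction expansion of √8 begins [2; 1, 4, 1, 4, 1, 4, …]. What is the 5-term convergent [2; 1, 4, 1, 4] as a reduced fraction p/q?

Use the convergent recurrence hₖ = aₖ·hₖ₋₁ + hₖ₋₂ (and likewise for the denominators kₖ):
a_0 = 2: 2/1
a_1 = 1: 3/1
a_2 = 4: 14/5
a_3 = 1: 17/6
a_4 = 4: 82/29

82/29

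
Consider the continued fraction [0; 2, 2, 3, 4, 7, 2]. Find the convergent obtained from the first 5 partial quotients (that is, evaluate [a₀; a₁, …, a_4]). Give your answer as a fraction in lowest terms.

30/73

Starting at the tail and folding back:
Start with 4.
3 + 1/(4/1) = 3 + 1/4 = 13/4
2 + 1/(13/4) = 2 + 4/13 = 30/13
2 + 1/(30/13) = 2 + 13/30 = 73/30
0 + 1/(73/30) = 0 + 30/73 = 30/73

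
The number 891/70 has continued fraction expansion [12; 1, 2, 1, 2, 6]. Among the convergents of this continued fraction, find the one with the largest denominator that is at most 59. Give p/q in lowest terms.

List convergents until the denominator exceeds the bound:
a_0 = 12: 12/1  (≤ bound)
a_1 = 1: 13/1  (≤ bound)
a_2 = 2: 38/3  (≤ bound)
a_3 = 1: 51/4  (≤ bound)
a_4 = 2: 140/11  (≤ bound)
a_5 = 6: 891/70  (> 59, stop)

140/11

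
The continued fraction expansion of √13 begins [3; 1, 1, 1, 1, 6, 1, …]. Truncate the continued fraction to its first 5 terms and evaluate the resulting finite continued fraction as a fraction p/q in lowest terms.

18/5

a_0 = 3: 3/1
a_1 = 1: 4/1
a_2 = 1: 7/2
a_3 = 1: 11/3
a_4 = 1: 18/5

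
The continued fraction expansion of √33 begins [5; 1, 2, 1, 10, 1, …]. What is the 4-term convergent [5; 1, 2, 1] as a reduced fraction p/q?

Work from the innermost term outward:
Start with 1.
2 + 1/(1/1) = 2 + 1/1 = 3/1
1 + 1/(3/1) = 1 + 1/3 = 4/3
5 + 1/(4/3) = 5 + 3/4 = 23/4

23/4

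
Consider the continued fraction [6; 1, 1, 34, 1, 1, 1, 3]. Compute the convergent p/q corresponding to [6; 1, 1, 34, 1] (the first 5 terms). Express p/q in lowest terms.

462/71

a_0 = 6: 6/1
a_1 = 1: 7/1
a_2 = 1: 13/2
a_3 = 34: 449/69
a_4 = 1: 462/71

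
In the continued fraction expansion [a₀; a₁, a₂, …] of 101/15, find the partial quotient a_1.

1

101 = 6·15 + 11, so a_0 = 6
15 = 1·11 + 4, so a_1 = 1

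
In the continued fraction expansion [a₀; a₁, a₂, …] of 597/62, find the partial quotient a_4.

2

Repeatedly divide and take the remainder:
597 = 9·62 + 39, so a_0 = 9
62 = 1·39 + 23, so a_1 = 1
39 = 1·23 + 16, so a_2 = 1
23 = 1·16 + 7, so a_3 = 1
16 = 2·7 + 2, so a_4 = 2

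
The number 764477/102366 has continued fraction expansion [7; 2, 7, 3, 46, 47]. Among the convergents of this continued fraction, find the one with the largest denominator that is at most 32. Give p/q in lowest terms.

List convergents until the denominator exceeds the bound:
a_0 = 7: 7/1  (≤ bound)
a_1 = 2: 15/2  (≤ bound)
a_2 = 7: 112/15  (≤ bound)
a_3 = 3: 351/47  (> 32, stop)

112/15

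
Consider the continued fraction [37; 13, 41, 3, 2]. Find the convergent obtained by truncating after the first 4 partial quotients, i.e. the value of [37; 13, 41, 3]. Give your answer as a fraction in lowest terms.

59879/1615

a_0 = 37: 37/1
a_1 = 13: 482/13
a_2 = 41: 19799/534
a_3 = 3: 59879/1615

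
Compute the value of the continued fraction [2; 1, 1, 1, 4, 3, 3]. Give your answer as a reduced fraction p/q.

a_0 = 2: 2/1
a_1 = 1: 3/1
a_2 = 1: 5/2
a_3 = 1: 8/3
a_4 = 4: 37/14
a_5 = 3: 119/45
a_6 = 3: 394/149

394/149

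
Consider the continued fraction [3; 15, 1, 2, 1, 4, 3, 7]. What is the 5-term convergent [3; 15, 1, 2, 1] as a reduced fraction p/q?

Start with 1.
2 + 1/(1/1) = 2 + 1/1 = 3/1
1 + 1/(3/1) = 1 + 1/3 = 4/3
15 + 1/(4/3) = 15 + 3/4 = 63/4
3 + 1/(63/4) = 3 + 4/63 = 193/63

193/63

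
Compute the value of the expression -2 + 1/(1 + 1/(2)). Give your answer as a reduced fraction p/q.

-4/3

Collapse the nested fraction from the inside out:
Start with 2.
1 + 1/(2/1) = 1 + 1/2 = 3/2
-2 + 1/(3/2) = -2 + 2/3 = -4/3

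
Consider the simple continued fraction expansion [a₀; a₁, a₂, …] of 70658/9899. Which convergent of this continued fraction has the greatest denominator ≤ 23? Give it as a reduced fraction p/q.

a_0 = 7: 7/1  (≤ bound)
a_1 = 7: 50/7  (≤ bound)
a_2 = 3: 157/22  (≤ bound)
a_3 = 1: 207/29  (> 23, stop)

157/22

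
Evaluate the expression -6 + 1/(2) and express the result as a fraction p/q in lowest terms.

-11/2

Collapse the nested fraction from the inside out:
Start with 2.
-6 + 1/(2/1) = -6 + 1/2 = -11/2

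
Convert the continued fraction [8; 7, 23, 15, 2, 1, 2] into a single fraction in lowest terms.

162693/19982

Starting at the tail and folding back:
Start with 2.
1 + 1/(2/1) = 1 + 1/2 = 3/2
2 + 1/(3/2) = 2 + 2/3 = 8/3
15 + 1/(8/3) = 15 + 3/8 = 123/8
23 + 1/(123/8) = 23 + 8/123 = 2837/123
7 + 1/(2837/123) = 7 + 123/2837 = 19982/2837
8 + 1/(19982/2837) = 8 + 2837/19982 = 162693/19982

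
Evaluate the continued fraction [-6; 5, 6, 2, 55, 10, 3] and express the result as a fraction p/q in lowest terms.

-669992/115397

Start with 3.
10 + 1/(3/1) = 10 + 1/3 = 31/3
55 + 1/(31/3) = 55 + 3/31 = 1708/31
2 + 1/(1708/31) = 2 + 31/1708 = 3447/1708
6 + 1/(3447/1708) = 6 + 1708/3447 = 22390/3447
5 + 1/(22390/3447) = 5 + 3447/22390 = 115397/22390
-6 + 1/(115397/22390) = -6 + 22390/115397 = -669992/115397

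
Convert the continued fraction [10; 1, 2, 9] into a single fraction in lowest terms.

299/28

Start with 9.
2 + 1/(9/1) = 2 + 1/9 = 19/9
1 + 1/(19/9) = 1 + 9/19 = 28/19
10 + 1/(28/19) = 10 + 19/28 = 299/28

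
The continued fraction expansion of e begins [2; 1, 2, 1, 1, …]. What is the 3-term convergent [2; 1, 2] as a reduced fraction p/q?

8/3

Start with 2.
1 + 1/(2/1) = 1 + 1/2 = 3/2
2 + 1/(3/2) = 2 + 2/3 = 8/3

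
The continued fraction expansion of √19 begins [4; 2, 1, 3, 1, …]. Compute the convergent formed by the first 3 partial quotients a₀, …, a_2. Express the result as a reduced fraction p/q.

a_0 = 4: 4/1
a_1 = 2: 9/2
a_2 = 1: 13/3

13/3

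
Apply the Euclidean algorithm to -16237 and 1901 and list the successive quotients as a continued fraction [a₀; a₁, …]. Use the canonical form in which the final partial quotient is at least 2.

[-9; 2, 5, 1, 1, 4, 8, 2]

-16237 ÷ 1901 → quotient -9, remainder 872
1901 ÷ 872 → quotient 2, remainder 157
872 ÷ 157 → quotient 5, remainder 87
157 ÷ 87 → quotient 1, remainder 70
87 ÷ 70 → quotient 1, remainder 17
70 ÷ 17 → quotient 4, remainder 2
17 ÷ 2 → quotient 8, remainder 1
2 ÷ 1 → quotient 2, remainder 0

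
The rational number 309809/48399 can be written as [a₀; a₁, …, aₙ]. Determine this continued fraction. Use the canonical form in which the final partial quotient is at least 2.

[6; 2, 2, 34, 1, 1, 5, 25]

309809 = 6·48399 + 19415, so a_0 = 6
48399 = 2·19415 + 9569, so a_1 = 2
19415 = 2·9569 + 277, so a_2 = 2
9569 = 34·277 + 151, so a_3 = 34
277 = 1·151 + 126, so a_4 = 1
151 = 1·126 + 25, so a_5 = 1
126 = 5·25 + 1, so a_6 = 5
25 = 25·1 + 0, so a_7 = 25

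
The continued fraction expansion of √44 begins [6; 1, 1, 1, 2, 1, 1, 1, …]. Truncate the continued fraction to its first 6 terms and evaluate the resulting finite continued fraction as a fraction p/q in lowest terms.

73/11

Start with 1.
2 + 1/(1/1) = 2 + 1/1 = 3/1
1 + 1/(3/1) = 1 + 1/3 = 4/3
1 + 1/(4/3) = 1 + 3/4 = 7/4
1 + 1/(7/4) = 1 + 4/7 = 11/7
6 + 1/(11/7) = 6 + 7/11 = 73/11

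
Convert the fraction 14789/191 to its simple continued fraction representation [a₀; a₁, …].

[77; 2, 3, 27]

Repeatedly divide and take the remainder:
14789 ÷ 191 → quotient 77, remainder 82
191 ÷ 82 → quotient 2, remainder 27
82 ÷ 27 → quotient 3, remainder 1
27 ÷ 1 → quotient 27, remainder 0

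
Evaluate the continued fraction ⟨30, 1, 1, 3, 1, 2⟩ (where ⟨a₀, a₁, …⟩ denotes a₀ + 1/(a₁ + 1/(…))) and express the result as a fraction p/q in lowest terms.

Start with 2.
1 + 1/(2/1) = 1 + 1/2 = 3/2
3 + 1/(3/2) = 3 + 2/3 = 11/3
1 + 1/(11/3) = 1 + 3/11 = 14/11
1 + 1/(14/11) = 1 + 11/14 = 25/14
30 + 1/(25/14) = 30 + 14/25 = 764/25

764/25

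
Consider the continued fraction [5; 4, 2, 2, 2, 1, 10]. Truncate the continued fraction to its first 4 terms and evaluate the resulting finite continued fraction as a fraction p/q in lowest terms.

a_0 = 5: 5/1
a_1 = 4: 21/4
a_2 = 2: 47/9
a_3 = 2: 115/22

115/22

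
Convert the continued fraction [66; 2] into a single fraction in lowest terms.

Start with 2.
66 + 1/(2/1) = 66 + 1/2 = 133/2

133/2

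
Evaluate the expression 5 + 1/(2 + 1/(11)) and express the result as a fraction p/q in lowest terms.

126/23

Compute successive convergents:
a_0 = 5: 5/1
a_1 = 2: 11/2
a_2 = 11: 126/23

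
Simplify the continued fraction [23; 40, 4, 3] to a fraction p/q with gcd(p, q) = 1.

12042/523

Work from the innermost term outward:
Start with 3.
4 + 1/(3/1) = 4 + 1/3 = 13/3
40 + 1/(13/3) = 40 + 3/13 = 523/13
23 + 1/(523/13) = 23 + 13/523 = 12042/523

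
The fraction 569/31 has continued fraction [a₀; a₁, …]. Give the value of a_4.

Repeatedly divide and take the remainder:
569 ÷ 31 → quotient 18, remainder 11
31 ÷ 11 → quotient 2, remainder 9
11 ÷ 9 → quotient 1, remainder 2
9 ÷ 2 → quotient 4, remainder 1
2 ÷ 1 → quotient 2, remainder 0

2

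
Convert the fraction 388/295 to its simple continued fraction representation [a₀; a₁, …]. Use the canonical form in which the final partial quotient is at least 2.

[1; 3, 5, 1, 4, 3]

Run the Euclidean algorithm, recording each quotient:
388 = 1·295 + 93, so a_0 = 1
295 = 3·93 + 16, so a_1 = 3
93 = 5·16 + 13, so a_2 = 5
16 = 1·13 + 3, so a_3 = 1
13 = 4·3 + 1, so a_4 = 4
3 = 3·1 + 0, so a_5 = 3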